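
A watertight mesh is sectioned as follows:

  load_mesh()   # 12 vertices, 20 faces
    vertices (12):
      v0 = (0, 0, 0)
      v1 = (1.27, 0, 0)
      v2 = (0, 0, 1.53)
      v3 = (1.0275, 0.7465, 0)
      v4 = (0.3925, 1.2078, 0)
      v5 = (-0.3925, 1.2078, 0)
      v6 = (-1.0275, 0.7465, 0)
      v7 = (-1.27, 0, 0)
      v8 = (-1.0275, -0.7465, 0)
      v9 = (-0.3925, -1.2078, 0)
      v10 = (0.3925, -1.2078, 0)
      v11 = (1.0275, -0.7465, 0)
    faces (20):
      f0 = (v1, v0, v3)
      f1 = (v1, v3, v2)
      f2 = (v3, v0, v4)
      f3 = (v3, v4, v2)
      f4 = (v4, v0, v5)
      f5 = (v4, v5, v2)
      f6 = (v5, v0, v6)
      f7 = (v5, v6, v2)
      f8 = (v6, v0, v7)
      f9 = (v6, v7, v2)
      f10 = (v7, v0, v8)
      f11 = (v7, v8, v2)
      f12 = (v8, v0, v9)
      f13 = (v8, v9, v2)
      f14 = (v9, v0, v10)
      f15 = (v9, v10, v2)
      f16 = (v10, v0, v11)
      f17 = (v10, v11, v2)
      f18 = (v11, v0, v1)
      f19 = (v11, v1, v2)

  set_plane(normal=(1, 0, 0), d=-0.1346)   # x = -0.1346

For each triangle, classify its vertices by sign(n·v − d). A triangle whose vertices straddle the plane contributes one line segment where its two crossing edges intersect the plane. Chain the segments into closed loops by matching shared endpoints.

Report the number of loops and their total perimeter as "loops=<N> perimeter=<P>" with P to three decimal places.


loops=1 perimeter=6.093

Straddling triangles (12 of 20):
  (v4,v0,v5) [++-] → (-0.1346, 0.414191, 0)–(-0.1346, 1.2078, 0)  len=0.7936
  (v4,v5,v2) [+-+] → (-0.1346, 1.2078, 0)–(-0.1346, 0.414191, 1.00532)  len=1.2808
  (v5,v0,v6) [-+-] → (-0.1346, 0.414191, 0)–(-0.1346, 0.0977897, 0)  len=0.3164
  (v5,v6,v2) [--+] → (-0.1346, 0.0977897, 1.32957)–(-0.1346, 0.414191, 1.00532)  len=0.4530
  (v6,v0,v7) [-+-] → (-0.1346, 0.0977897, 0)–(-0.1346, 0, 0)  len=0.0978
  (v6,v7,v2) [--+] → (-0.1346, 0, 1.36784)–(-0.1346, 0.0977897, 1.32957)  len=0.1050
  (v7,v0,v8) [-+-] → (-0.1346, 0, 0)–(-0.1346, -0.0977897, 0)  len=0.0978
  (v7,v8,v2) [--+] → (-0.1346, -0.0977897, 1.32957)–(-0.1346, 0, 1.36784)  len=0.1050
  (v8,v0,v9) [-+-] → (-0.1346, -0.0977897, 0)–(-0.1346, -0.414191, 0)  len=0.3164
  (v8,v9,v2) [--+] → (-0.1346, -0.414191, 1.00532)–(-0.1346, -0.0977897, 1.32957)  len=0.4530
  (v9,v0,v10) [-++] → (-0.1346, -0.414191, 0)–(-0.1346, -1.2078, 0)  len=0.7936
  (v9,v10,v2) [-++] → (-0.1346, -1.2078, 0)–(-0.1346, -0.414191, 1.00532)  len=1.2808

Chained into 1 loop(s):
  loop 1: 12 segments, perimeter = 6.0933
Total perimeter = 6.093


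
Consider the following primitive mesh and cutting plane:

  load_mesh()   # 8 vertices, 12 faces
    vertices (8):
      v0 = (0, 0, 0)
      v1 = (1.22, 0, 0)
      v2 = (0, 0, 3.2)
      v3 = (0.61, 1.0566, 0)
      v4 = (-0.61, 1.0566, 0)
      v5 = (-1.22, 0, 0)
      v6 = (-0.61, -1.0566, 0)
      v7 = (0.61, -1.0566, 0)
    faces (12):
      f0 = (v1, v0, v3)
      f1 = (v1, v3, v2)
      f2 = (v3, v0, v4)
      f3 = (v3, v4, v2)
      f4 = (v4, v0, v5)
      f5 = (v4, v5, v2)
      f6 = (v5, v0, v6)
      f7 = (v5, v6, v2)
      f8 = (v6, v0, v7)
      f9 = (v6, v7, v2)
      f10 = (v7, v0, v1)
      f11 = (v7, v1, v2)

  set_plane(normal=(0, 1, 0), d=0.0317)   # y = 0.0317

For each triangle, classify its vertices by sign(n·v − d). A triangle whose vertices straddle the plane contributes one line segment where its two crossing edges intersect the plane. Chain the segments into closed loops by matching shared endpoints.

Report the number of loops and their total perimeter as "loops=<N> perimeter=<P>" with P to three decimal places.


loops=1 perimeter=9.084

Straddling triangles (6 of 12):
  (v1,v0,v3) [--+] → (0.0183012, 0.0317, 0)–(1.2017, 0.0317, 0)  len=1.1834
  (v1,v3,v2) [-+-] → (1.2017, 0.0317, 0)–(0.0183012, 0.0317, 3.10399)  len=3.3219
  (v3,v0,v4) [+-+] → (0.0183012, 0.0317, 0)–(-0.0183012, 0.0317, 0)  len=0.0366
  (v3,v4,v2) [++-] → (-0.0183012, 0.0317, 3.10399)–(0.0183012, 0.0317, 3.10399)  len=0.0366
  (v4,v0,v5) [+--] → (-0.0183012, 0.0317, 0)–(-1.2017, 0.0317, 0)  len=1.1834
  (v4,v5,v2) [+--] → (-1.2017, 0.0317, 0)–(-0.0183012, 0.0317, 3.10399)  len=3.3219

Chained into 1 loop(s):
  loop 1: 6 segments, perimeter = 9.0839
Total perimeter = 9.084


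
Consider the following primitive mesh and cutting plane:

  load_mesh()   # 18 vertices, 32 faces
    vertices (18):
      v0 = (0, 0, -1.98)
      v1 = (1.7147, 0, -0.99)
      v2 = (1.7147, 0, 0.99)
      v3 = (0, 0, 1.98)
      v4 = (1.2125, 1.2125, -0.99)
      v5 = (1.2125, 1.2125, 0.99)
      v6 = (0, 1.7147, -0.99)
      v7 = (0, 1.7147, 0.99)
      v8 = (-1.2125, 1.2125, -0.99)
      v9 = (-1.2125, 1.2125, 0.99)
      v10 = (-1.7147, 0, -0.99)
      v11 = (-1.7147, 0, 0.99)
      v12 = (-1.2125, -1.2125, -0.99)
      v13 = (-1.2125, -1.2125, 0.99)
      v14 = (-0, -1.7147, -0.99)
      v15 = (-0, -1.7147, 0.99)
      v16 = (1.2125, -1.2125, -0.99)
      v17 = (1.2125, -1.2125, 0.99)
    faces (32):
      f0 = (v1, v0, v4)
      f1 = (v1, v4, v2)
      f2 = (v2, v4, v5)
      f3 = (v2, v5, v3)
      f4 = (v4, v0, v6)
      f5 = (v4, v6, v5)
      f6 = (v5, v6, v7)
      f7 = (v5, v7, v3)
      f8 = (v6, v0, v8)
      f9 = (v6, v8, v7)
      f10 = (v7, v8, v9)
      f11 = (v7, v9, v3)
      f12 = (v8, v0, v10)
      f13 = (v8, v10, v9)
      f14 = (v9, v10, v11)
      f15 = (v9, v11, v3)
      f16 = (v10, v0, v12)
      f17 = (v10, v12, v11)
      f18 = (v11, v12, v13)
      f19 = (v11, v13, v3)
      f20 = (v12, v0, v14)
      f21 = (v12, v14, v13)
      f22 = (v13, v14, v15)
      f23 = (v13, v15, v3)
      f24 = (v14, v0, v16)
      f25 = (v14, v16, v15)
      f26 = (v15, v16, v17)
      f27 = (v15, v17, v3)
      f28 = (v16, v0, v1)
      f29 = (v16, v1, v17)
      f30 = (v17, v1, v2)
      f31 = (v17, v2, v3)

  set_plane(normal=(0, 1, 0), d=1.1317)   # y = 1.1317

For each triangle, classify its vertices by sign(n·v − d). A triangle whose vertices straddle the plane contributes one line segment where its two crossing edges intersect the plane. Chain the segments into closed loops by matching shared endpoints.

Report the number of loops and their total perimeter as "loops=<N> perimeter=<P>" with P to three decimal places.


loops=1 perimeter=9.142

Straddling triangles (12 of 32):
  (v1,v0,v4) [--+] → (1.1317, 1.1317, -1.05597)–(1.24597, 1.1317, -0.99)  len=0.1319
  (v1,v4,v2) [-+-] → (1.24597, 1.1317, -0.99)–(1.24597, 1.1317, -0.858054)  len=0.1319
  (v2,v4,v5) [-++] → (1.24597, 1.1317, -0.858054)–(1.24597, 1.1317, 0.99)  len=1.8481
  (v2,v5,v3) [-+-] → (1.24597, 1.1317, 0.99)–(1.1317, 1.1317, 1.05597)  len=0.1319
  (v4,v0,v6) [+-+] → (1.1317, 1.1317, -1.05597)–(0, 1.1317, -1.3266)  len=1.1636
  (v5,v7,v3) [++-] → (0, 1.1317, 1.3266)–(1.1317, 1.1317, 1.05597)  len=1.1636
  (v6,v0,v8) [+-+] → (0, 1.1317, -1.3266)–(-1.1317, 1.1317, -1.05597)  len=1.1636
  (v7,v9,v3) [++-] → (-1.1317, 1.1317, 1.05597)–(0, 1.1317, 1.3266)  len=1.1636
  (v8,v0,v10) [+--] → (-1.1317, 1.1317, -1.05597)–(-1.24597, 1.1317, -0.99)  len=0.1319
  (v8,v10,v9) [+-+] → (-1.24597, 1.1317, -0.99)–(-1.24597, 1.1317, 0.858054)  len=1.8481
  (v9,v10,v11) [+--] → (-1.24597, 1.1317, 0.858054)–(-1.24597, 1.1317, 0.99)  len=0.1319
  (v9,v11,v3) [+--] → (-1.24597, 1.1317, 0.99)–(-1.1317, 1.1317, 1.05597)  len=0.1319

Chained into 1 loop(s):
  loop 1: 12 segments, perimeter = 9.1422
Total perimeter = 9.142


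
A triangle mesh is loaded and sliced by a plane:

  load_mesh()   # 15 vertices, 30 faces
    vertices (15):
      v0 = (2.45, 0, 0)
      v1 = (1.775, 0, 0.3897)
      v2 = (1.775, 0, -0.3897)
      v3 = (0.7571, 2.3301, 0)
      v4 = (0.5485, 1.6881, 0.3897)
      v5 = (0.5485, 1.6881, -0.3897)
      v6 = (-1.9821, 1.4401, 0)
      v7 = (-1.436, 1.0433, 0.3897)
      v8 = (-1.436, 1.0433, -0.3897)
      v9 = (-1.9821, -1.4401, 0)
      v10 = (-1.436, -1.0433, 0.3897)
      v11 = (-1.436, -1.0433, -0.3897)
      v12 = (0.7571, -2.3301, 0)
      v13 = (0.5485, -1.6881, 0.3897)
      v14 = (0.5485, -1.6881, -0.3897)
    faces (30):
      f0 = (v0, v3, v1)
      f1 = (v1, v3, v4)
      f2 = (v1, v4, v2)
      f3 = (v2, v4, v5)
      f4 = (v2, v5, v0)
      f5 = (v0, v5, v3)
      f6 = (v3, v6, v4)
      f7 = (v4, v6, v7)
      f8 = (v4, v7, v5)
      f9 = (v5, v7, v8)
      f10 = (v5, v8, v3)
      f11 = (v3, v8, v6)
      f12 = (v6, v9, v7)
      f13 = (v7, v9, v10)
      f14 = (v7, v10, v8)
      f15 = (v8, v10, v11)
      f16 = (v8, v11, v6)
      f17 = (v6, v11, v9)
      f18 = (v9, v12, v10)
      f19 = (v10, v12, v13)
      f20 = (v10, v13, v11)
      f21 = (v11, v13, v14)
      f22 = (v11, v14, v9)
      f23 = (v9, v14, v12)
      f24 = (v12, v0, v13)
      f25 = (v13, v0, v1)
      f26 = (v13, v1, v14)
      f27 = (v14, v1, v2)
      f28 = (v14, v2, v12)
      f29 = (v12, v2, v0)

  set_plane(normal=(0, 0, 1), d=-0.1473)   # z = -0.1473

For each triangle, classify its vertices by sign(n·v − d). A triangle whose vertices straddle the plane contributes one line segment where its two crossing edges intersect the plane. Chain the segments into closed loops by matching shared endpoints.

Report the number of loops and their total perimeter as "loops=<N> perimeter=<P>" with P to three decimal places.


loops=2 perimeter=23.334

Straddling triangles (20 of 30):
  (v1,v4,v2) [++-] → (1.39355, 0.525013, -0.1473)–(1.775, 0, -0.1473)  len=0.6490
  (v2,v4,v5) [-+-] → (1.39355, 0.525013, -0.1473)–(0.5485, 1.6881, -0.1473)  len=1.4377
  (v2,v5,v0) [--+] → (1.73127, 0.638073, -0.1473)–(2.19486, 0, -0.1473)  len=0.7887
  (v0,v5,v3) [+-+] → (1.73127, 0.638073, -0.1473)–(0.678253, 2.08743, -0.1473)  len=1.7915
  (v4,v7,v5) [++-] → (-0.0686963, 1.48756, -0.1473)–(0.5485, 1.6881, -0.1473)  len=0.6490
  (v5,v7,v8) [-+-] → (-0.0686963, 1.48756, -0.1473)–(-1.436, 1.0433, -0.1473)  len=1.4377
  (v5,v8,v3) [--+] → (-0.0718547, 1.84371, -0.1473)–(0.678253, 2.08743, -0.1473)  len=0.7887
  (v3,v8,v6) [+-+] → (-0.0718547, 1.84371, -0.1473)–(-1.77568, 1.29012, -0.1473)  len=1.7915
  (v7,v10,v8) [++-] → (-1.436, 0.39435, -0.1473)–(-1.436, 1.0433, -0.1473)  len=0.6490
  (v8,v10,v11) [-+-] → (-1.436, 0.39435, -0.1473)–(-1.436, -1.0433, -0.1473)  len=1.4376
  (v8,v11,v6) [--+] → (-1.77568, 0.501417, -0.1473)–(-1.77568, 1.29012, -0.1473)  len=0.7887
  (v6,v11,v9) [+-+] → (-1.77568, 0.501417, -0.1473)–(-1.77568, -1.29012, -0.1473)  len=1.7915
  (v10,v13,v11) [++-] → (-0.818804, -1.24384, -0.1473)–(-1.436, -1.0433, -0.1473)  len=0.6490
  (v11,v13,v14) [-+-] → (-0.818804, -1.24384, -0.1473)–(0.5485, -1.6881, -0.1473)  len=1.4377
  (v11,v14,v9) [--+] → (-1.02558, -1.53384, -0.1473)–(-1.77568, -1.29012, -0.1473)  len=0.7887
  (v9,v14,v12) [+-+] → (-1.02558, -1.53384, -0.1473)–(0.678253, -2.08743, -0.1473)  len=1.7915
  (v13,v1,v14) [++-] → (0.929952, -1.16309, -0.1473)–(0.5485, -1.6881, -0.1473)  len=0.6490
  (v14,v1,v2) [-+-] → (0.929952, -1.16309, -0.1473)–(1.775, 0, -0.1473)  len=1.4377
  (v14,v2,v12) [--+] → (1.14185, -1.44936, -0.1473)–(0.678253, -2.08743, -0.1473)  len=0.7887
  (v12,v2,v0) [+-+] → (1.14185, -1.44936, -0.1473)–(2.19486, 0, -0.1473)  len=1.7915

Chained into 2 loop(s):
  loop 1: 10 segments, perimeter = 10.4331
  loop 2: 10 segments, perimeter = 12.9011
Total perimeter = 23.334


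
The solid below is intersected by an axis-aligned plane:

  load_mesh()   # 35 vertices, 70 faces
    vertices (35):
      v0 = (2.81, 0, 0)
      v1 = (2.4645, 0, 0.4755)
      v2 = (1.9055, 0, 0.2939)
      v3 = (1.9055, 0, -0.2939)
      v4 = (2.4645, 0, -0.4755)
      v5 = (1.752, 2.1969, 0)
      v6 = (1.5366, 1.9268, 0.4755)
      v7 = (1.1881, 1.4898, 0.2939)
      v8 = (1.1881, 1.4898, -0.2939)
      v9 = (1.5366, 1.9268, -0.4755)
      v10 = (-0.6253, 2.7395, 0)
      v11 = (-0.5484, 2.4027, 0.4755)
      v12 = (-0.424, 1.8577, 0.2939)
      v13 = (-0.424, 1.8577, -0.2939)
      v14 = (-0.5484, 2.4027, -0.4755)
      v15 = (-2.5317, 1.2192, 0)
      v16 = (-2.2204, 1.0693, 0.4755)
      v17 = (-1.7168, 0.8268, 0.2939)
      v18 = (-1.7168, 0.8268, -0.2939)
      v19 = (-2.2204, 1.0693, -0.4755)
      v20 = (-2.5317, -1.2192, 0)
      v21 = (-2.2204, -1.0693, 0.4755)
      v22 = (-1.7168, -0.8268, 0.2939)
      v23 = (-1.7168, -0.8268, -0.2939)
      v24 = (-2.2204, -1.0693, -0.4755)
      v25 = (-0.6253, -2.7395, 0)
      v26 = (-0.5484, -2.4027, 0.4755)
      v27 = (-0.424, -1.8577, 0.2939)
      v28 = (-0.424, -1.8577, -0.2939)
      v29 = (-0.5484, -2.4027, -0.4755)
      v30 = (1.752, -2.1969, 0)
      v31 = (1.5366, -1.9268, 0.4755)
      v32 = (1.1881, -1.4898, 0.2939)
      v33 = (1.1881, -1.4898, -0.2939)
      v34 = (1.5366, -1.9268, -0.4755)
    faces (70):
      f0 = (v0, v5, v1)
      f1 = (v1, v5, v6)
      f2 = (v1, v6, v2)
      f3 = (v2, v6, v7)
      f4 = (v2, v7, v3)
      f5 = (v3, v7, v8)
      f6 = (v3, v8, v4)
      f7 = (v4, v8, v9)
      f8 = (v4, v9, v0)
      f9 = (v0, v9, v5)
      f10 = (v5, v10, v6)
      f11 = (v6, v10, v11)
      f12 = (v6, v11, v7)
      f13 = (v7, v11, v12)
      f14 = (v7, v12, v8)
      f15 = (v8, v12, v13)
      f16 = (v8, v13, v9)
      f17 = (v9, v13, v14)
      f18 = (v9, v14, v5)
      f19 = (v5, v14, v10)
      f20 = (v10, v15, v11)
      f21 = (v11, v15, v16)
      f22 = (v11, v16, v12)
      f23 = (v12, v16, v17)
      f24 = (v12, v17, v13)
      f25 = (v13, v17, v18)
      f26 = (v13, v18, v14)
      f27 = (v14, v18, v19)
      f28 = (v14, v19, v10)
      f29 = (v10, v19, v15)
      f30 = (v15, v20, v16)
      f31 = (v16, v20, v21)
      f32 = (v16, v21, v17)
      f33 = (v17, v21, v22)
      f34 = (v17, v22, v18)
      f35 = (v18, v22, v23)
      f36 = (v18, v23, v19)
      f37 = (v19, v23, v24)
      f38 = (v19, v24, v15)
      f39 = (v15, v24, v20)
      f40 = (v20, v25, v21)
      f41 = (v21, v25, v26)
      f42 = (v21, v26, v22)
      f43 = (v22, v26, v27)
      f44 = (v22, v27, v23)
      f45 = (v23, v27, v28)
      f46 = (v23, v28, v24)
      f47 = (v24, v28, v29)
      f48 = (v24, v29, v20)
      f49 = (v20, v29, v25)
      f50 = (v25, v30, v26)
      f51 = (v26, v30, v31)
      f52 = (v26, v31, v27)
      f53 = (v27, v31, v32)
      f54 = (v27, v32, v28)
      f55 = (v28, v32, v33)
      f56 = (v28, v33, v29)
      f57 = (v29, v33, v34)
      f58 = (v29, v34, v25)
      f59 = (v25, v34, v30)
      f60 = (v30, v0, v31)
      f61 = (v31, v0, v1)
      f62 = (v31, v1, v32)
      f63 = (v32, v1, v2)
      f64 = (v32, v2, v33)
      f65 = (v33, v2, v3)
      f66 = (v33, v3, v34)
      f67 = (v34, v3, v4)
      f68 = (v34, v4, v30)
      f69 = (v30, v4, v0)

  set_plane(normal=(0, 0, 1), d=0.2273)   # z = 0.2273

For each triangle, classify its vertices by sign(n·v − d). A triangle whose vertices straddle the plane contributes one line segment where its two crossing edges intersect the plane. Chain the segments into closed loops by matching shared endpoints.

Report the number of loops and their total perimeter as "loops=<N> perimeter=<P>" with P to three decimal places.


Straddling triangles (28 of 70):
  (v0,v5,v1) [--+] → (2.09259, 1.14673, 0.2273)–(2.64484, 0, 0.2273)  len=1.2728
  (v1,v5,v6) [+-+] → (2.09259, 1.14673, 0.2273)–(1.64903, 2.06779, 0.2273)  len=1.0223
  (v2,v7,v3) [++-] → (1.26938, 1.321, 0.2273)–(1.9055, 0, 0.2273)  len=1.4662
  (v3,v7,v8) [-+-] → (1.26938, 1.321, 0.2273)–(1.1881, 1.4898, 0.2273)  len=0.1874
  (v5,v10,v6) [--+] → (0.408138, 2.35101, 0.2273)–(1.64903, 2.06779, 0.2273)  len=1.2728
  (v6,v10,v11) [+-+] → (0.408138, 2.35101, 0.2273)–(-0.58854, 2.5785, 0.2273)  len=1.0223
  (v7,v12,v8) [++-] → (-0.241343, 1.81602, 0.2273)–(1.1881, 1.4898, 0.2273)  len=1.4662
  (v8,v12,v13) [-+-] → (-0.241343, 1.81602, 0.2273)–(-0.424, 1.8577, 0.2273)  len=0.1874
  (v10,v15,v11) [--+] → (-1.58364, 1.78494, 0.2273)–(-0.58854, 2.5785, 0.2273)  len=1.2728
  (v11,v15,v16) [+-+] → (-1.58364, 1.78494, 0.2273)–(-2.38289, 1.14754, 0.2273)  len=1.0223
  (v12,v17,v13) [++-] → (-1.57032, 0.943605, 0.2273)–(-0.424, 1.8577, 0.2273)  len=1.4662
  (v13,v17,v18) [-+-] → (-1.57032, 0.943605, 0.2273)–(-1.7168, 0.8268, 0.2273)  len=0.1873
  (v15,v20,v16) [--+] → (-2.38289, -0.125244, 0.2273)–(-2.38289, 1.14754, 0.2273)  len=1.2728
  (v16,v20,v21) [+-+] → (-2.38289, -0.125244, 0.2273)–(-2.38289, -1.14754, 0.2273)  len=1.0223
  (v17,v22,v18) [++-] → (-1.7168, -0.639441, 0.2273)–(-1.7168, 0.8268, 0.2273)  len=1.4662
  (v18,v22,v23) [-+-] → (-1.7168, -0.639441, 0.2273)–(-1.7168, -0.8268, 0.2273)  len=0.1874
  (v20,v25,v21) [--+] → (-1.38779, -1.94111, 0.2273)–(-2.38289, -1.14754, 0.2273)  len=1.2728
  (v21,v25,v26) [+-+] → (-1.38779, -1.94111, 0.2273)–(-0.58854, -2.5785, 0.2273)  len=1.0223
  (v22,v27,v23) [++-] → (-0.570479, -1.7409, 0.2273)–(-1.7168, -0.8268, 0.2273)  len=1.4662
  (v23,v27,v28) [-+-] → (-0.570479, -1.7409, 0.2273)–(-0.424, -1.8577, 0.2273)  len=0.1873
  (v25,v30,v26) [--+] → (0.652356, -2.29528, 0.2273)–(-0.58854, -2.5785, 0.2273)  len=1.2728
  (v26,v30,v31) [+-+] → (0.652356, -2.29528, 0.2273)–(1.64903, -2.06779, 0.2273)  len=1.0223
  (v27,v32,v28) [++-] → (1.00544, -1.53148, 0.2273)–(-0.424, -1.8577, 0.2273)  len=1.4662
  (v28,v32,v33) [-+-] → (1.00544, -1.53148, 0.2273)–(1.1881, -1.4898, 0.2273)  len=0.1874
  (v30,v0,v31) [--+] → (2.20129, -0.921055, 0.2273)–(1.64903, -2.06779, 0.2273)  len=1.2728
  (v31,v0,v1) [+-+] → (2.20129, -0.921055, 0.2273)–(2.64484, 0, 0.2273)  len=1.0223
  (v32,v2,v33) [++-] → (1.82422, -0.1688, 0.2273)–(1.1881, -1.4898, 0.2273)  len=1.4662
  (v33,v2,v3) [-+-] → (1.82422, -0.1688, 0.2273)–(1.9055, 0, 0.2273)  len=0.1874

Chained into 2 loop(s):
  loop 1: 14 segments, perimeter = 16.0656
  loop 2: 14 segments, perimeter = 11.5748
Total perimeter = 27.640

loops=2 perimeter=27.640


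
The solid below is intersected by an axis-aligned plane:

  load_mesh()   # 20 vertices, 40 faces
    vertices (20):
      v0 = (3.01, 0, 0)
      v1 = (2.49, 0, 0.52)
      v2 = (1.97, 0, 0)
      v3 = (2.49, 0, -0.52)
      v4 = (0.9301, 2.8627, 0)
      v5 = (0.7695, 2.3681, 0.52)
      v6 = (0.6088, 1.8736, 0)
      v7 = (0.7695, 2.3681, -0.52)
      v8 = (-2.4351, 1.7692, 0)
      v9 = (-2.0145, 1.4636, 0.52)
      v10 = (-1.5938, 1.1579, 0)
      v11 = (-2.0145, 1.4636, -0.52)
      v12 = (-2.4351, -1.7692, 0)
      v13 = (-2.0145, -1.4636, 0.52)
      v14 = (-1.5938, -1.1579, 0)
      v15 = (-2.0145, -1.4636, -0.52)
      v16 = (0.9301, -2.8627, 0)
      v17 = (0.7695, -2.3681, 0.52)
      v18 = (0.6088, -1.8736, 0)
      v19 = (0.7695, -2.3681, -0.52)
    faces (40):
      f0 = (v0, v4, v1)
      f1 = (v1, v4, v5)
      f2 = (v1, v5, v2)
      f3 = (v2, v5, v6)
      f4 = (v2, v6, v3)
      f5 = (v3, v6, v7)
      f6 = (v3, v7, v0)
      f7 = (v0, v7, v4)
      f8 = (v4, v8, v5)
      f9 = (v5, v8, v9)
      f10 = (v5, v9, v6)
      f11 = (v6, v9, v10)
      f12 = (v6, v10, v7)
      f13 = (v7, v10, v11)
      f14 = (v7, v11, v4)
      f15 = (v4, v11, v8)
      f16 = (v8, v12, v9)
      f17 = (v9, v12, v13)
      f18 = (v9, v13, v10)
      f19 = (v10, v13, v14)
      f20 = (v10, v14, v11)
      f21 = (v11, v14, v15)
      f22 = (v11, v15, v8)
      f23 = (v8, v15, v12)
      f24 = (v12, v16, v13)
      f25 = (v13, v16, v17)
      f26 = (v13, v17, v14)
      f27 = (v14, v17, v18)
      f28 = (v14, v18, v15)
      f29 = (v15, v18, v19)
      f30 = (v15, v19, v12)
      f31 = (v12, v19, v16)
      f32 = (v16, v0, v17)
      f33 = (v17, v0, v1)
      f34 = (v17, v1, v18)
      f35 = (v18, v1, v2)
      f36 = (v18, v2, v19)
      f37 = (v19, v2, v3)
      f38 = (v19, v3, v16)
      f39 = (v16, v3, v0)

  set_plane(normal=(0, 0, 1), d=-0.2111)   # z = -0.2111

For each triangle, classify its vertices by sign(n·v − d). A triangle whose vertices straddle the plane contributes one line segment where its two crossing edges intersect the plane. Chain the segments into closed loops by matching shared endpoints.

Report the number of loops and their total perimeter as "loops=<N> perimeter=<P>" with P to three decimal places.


Straddling triangles (20 of 40):
  (v2,v6,v3) [++-] → (1.37249, 1.11299, -0.2111)–(2.1811, 0, -0.2111)  len=1.3757
  (v3,v6,v7) [-+-] → (1.37249, 1.11299, -0.2111)–(0.674038, 2.07435, -0.2111)  len=1.1883
  (v3,v7,v0) [--+] → (2.10044, 0.961358, -0.2111)–(2.7989, 0, -0.2111)  len=1.1883
  (v0,v7,v4) [+-+] → (2.10044, 0.961358, -0.2111)–(0.864903, 2.66191, -0.2111)  len=2.1020
  (v6,v10,v7) [++-] → (-0.634391, 1.64919, -0.2111)–(0.674038, 2.07435, -0.2111)  len=1.3758
  (v7,v10,v11) [-+-] → (-0.634391, 1.64919, -0.2111)–(-1.76459, 1.282, -0.2111)  len=1.1883
  (v7,v11,v4) [--+] → (-0.265294, 2.29472, -0.2111)–(0.864903, 2.66191, -0.2111)  len=1.1883
  (v4,v11,v8) [+-+] → (-0.265294, 2.29472, -0.2111)–(-2.26435, 1.64514, -0.2111)  len=2.1019
  (v10,v14,v11) [++-] → (-1.76459, -0.0936718, -0.2111)–(-1.76459, 1.282, -0.2111)  len=1.3757
  (v11,v14,v15) [-+-] → (-1.76459, -0.0936718, -0.2111)–(-1.76459, -1.282, -0.2111)  len=1.1883
  (v11,v15,v8) [--+] → (-2.26435, 0.456808, -0.2111)–(-2.26435, 1.64514, -0.2111)  len=1.1883
  (v8,v15,v12) [+-+] → (-2.26435, 0.456808, -0.2111)–(-2.26435, -1.64514, -0.2111)  len=2.1019
  (v14,v18,v15) [++-] → (-0.456159, -1.70716, -0.2111)–(-1.76459, -1.282, -0.2111)  len=1.3758
  (v15,v18,v19) [-+-] → (-0.456159, -1.70716, -0.2111)–(0.674038, -2.07435, -0.2111)  len=1.1883
  (v15,v19,v12) [--+] → (-1.13416, -2.01233, -0.2111)–(-2.26435, -1.64514, -0.2111)  len=1.1883
  (v12,v19,v16) [+-+] → (-1.13416, -2.01233, -0.2111)–(0.864903, -2.66191, -0.2111)  len=2.1019
  (v18,v2,v19) [++-] → (1.48264, -0.961358, -0.2111)–(0.674038, -2.07435, -0.2111)  len=1.3757
  (v19,v2,v3) [-+-] → (1.48264, -0.961358, -0.2111)–(2.1811, 0, -0.2111)  len=1.1883
  (v19,v3,v16) [--+] → (1.56336, -1.70055, -0.2111)–(0.864903, -2.66191, -0.2111)  len=1.1883
  (v16,v3,v0) [+-+] → (1.56336, -1.70055, -0.2111)–(2.7989, 0, -0.2111)  len=2.1020

Chained into 2 loop(s):
  loop 1: 10 segments, perimeter = 12.8203
  loop 2: 10 segments, perimeter = 16.4515
Total perimeter = 29.272

loops=2 perimeter=29.272


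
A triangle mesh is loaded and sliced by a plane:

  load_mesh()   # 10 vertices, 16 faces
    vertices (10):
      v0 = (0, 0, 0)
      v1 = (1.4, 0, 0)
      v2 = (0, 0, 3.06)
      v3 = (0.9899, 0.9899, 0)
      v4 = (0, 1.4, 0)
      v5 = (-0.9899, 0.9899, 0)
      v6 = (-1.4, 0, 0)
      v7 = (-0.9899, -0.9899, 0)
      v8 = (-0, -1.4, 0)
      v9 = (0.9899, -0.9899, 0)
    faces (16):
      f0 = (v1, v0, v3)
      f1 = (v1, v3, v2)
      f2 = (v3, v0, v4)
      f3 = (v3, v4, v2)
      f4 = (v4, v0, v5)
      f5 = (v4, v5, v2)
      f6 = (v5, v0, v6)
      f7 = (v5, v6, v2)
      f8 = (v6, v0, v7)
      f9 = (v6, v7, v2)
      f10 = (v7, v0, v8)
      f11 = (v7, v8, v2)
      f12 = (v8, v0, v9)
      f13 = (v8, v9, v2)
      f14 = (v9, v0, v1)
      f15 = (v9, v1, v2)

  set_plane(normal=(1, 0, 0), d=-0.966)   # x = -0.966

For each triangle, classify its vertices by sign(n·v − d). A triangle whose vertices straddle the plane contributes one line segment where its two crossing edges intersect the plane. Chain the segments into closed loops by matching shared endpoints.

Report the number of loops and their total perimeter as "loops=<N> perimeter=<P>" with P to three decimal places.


Straddling triangles (8 of 16):
  (v4,v0,v5) [++-] → (-0.966, 0.966, 0)–(-0.966, 0.999801, 0)  len=0.0338
  (v4,v5,v2) [+-+] → (-0.966, 0.999801, 0)–(-0.966, 0.966, 0.0738802)  len=0.0812
  (v5,v0,v6) [-+-] → (-0.966, 0.966, 0)–(-0.966, 0, 0)  len=0.9660
  (v5,v6,v2) [--+] → (-0.966, 0, 0.9486)–(-0.966, 0.966, 0.0738802)  len=1.3032
  (v6,v0,v7) [-+-] → (-0.966, 0, 0)–(-0.966, -0.966, 0)  len=0.9660
  (v6,v7,v2) [--+] → (-0.966, -0.966, 0.0738802)–(-0.966, 0, 0.9486)  len=1.3032
  (v7,v0,v8) [-++] → (-0.966, -0.966, 0)–(-0.966, -0.999801, 0)  len=0.0338
  (v7,v8,v2) [-++] → (-0.966, -0.999801, 0)–(-0.966, -0.966, 0.0738802)  len=0.0812

Chained into 1 loop(s):
  loop 1: 8 segments, perimeter = 4.7685
Total perimeter = 4.768

loops=1 perimeter=4.768


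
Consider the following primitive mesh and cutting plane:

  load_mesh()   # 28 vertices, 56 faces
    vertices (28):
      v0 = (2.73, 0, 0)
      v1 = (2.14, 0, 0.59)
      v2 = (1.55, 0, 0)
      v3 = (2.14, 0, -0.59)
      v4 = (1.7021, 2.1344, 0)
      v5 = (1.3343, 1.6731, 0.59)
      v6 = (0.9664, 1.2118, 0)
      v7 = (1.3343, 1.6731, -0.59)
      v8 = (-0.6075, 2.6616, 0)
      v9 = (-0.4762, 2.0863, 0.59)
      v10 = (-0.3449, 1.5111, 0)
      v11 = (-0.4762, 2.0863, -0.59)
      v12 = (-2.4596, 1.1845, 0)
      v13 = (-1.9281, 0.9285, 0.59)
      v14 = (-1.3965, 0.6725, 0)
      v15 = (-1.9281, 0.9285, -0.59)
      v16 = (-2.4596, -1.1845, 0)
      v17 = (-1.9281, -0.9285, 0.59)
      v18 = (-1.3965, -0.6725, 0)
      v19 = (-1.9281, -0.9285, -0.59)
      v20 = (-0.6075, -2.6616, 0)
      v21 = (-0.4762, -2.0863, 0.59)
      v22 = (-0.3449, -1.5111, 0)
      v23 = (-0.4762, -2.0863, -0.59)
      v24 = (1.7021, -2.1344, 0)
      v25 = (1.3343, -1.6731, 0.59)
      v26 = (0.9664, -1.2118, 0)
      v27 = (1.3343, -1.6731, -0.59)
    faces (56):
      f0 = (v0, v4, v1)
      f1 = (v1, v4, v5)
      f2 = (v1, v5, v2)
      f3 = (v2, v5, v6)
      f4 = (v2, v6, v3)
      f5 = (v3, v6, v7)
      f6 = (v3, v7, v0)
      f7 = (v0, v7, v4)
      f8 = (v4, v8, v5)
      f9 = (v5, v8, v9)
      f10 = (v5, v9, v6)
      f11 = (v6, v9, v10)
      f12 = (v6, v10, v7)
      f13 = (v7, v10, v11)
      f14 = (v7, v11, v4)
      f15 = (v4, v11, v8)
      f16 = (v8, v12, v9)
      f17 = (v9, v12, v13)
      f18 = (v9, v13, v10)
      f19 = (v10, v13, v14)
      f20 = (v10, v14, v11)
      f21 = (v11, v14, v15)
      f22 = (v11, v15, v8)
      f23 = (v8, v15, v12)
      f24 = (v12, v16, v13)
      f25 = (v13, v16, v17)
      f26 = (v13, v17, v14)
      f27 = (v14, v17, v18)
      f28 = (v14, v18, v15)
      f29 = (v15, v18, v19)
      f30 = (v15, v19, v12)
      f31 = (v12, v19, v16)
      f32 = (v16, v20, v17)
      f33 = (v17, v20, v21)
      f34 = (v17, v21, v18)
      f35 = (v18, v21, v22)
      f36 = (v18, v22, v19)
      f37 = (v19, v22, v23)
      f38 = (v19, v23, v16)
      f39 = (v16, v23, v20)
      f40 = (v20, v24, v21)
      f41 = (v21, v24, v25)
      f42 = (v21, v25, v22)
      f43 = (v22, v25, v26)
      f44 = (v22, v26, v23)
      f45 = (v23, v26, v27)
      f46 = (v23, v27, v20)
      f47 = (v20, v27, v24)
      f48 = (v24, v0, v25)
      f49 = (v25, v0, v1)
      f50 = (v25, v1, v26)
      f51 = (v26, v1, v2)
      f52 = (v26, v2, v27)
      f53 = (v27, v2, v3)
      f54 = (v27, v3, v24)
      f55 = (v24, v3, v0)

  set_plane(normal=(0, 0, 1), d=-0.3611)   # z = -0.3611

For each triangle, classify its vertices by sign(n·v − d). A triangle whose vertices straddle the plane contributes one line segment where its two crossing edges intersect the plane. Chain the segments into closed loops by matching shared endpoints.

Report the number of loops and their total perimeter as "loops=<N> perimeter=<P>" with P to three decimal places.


loops=2 perimeter=25.998

Straddling triangles (28 of 56):
  (v2,v6,v3) [++-] → (1.68468, 0.470137, -0.3611)–(1.9111, 0, -0.3611)  len=0.5218
  (v3,v6,v7) [-+-] → (1.68468, 0.470137, -0.3611)–(1.19157, 1.49413, -0.3611)  len=1.1365
  (v3,v7,v0) [--+] → (1.87578, 1.02399, -0.3611)–(2.3689, 0, -0.3611)  len=1.1365
  (v0,v7,v4) [+-+] → (1.87578, 1.02399, -0.3611)–(1.47699, 1.85207, -0.3611)  len=0.9191
  (v6,v10,v7) [++-] → (0.682827, 1.61025, -0.3611)–(1.19157, 1.49413, -0.3611)  len=0.5218
  (v7,v10,v11) [-+-] → (0.682827, 1.61025, -0.3611)–(-0.42526, 1.86314, -0.3611)  len=1.1366
  (v7,v11,v4) [--+] → (0.368907, 2.10496, -0.3611)–(1.47699, 1.85207, -0.3611)  len=1.1366
  (v4,v11,v8) [+-+] → (0.368907, 2.10496, -0.3611)–(-0.52714, 2.3095, -0.3611)  len=0.9191
  (v10,v14,v11) [++-] → (-0.833245, 1.53779, -0.3611)–(-0.42526, 1.86314, -0.3611)  len=0.5218
  (v11,v14,v15) [-+-] → (-0.833245, 1.53779, -0.3611)–(-1.72186, 0.829181, -0.3611)  len=1.1366
  (v11,v15,v8) [--+] → (-1.41575, 1.60088, -0.3611)–(-0.52714, 2.3095, -0.3611)  len=1.1366
  (v8,v15,v12) [+-+] → (-1.41575, 1.60088, -0.3611)–(-2.1343, 1.02782, -0.3611)  len=0.9191
  (v14,v18,v15) [++-] → (-1.72186, 0.307366, -0.3611)–(-1.72186, 0.829181, -0.3611)  len=0.5218
  (v15,v18,v19) [-+-] → (-1.72186, 0.307366, -0.3611)–(-1.72186, -0.829181, -0.3611)  len=1.1365
  (v15,v19,v12) [--+] → (-2.1343, -0.108728, -0.3611)–(-2.1343, 1.02782, -0.3611)  len=1.1365
  (v12,v19,v16) [+-+] → (-2.1343, -0.108728, -0.3611)–(-2.1343, -1.02782, -0.3611)  len=0.9191
  (v18,v22,v19) [++-] → (-1.31387, -1.15453, -0.3611)–(-1.72186, -0.829181, -0.3611)  len=0.5218
  (v19,v22,v23) [-+-] → (-1.31387, -1.15453, -0.3611)–(-0.42526, -1.86314, -0.3611)  len=1.1366
  (v19,v23,v16) [--+] → (-1.24569, -1.73643, -0.3611)–(-2.1343, -1.02782, -0.3611)  len=1.1366
  (v16,v23,v20) [+-+] → (-1.24569, -1.73643, -0.3611)–(-0.52714, -2.3095, -0.3611)  len=0.9191
  (v22,v26,v23) [++-] → (0.0834799, -1.74702, -0.3611)–(-0.42526, -1.86314, -0.3611)  len=0.5218
  (v23,v26,v27) [-+-] → (0.0834799, -1.74702, -0.3611)–(1.19157, -1.49413, -0.3611)  len=1.1366
  (v23,v27,v20) [--+] → (0.580947, -2.0566, -0.3611)–(-0.52714, -2.3095, -0.3611)  len=1.1366
  (v20,v27,v24) [+-+] → (0.580947, -2.0566, -0.3611)–(1.47699, -1.85207, -0.3611)  len=0.9191
  (v26,v2,v27) [++-] → (1.41798, -1.02399, -0.3611)–(1.19157, -1.49413, -0.3611)  len=0.5218
  (v27,v2,v3) [-+-] → (1.41798, -1.02399, -0.3611)–(1.9111, 0, -0.3611)  len=1.1365
  (v27,v3,v24) [--+] → (1.97011, -0.828075, -0.3611)–(1.47699, -1.85207, -0.3611)  len=1.1365
  (v24,v3,v0) [+-+] → (1.97011, -0.828075, -0.3611)–(2.3689, 0, -0.3611)  len=0.9191

Chained into 2 loop(s):
  loop 1: 14 segments, perimeter = 11.6087
  loop 2: 14 segments, perimeter = 14.3896
Total perimeter = 25.998


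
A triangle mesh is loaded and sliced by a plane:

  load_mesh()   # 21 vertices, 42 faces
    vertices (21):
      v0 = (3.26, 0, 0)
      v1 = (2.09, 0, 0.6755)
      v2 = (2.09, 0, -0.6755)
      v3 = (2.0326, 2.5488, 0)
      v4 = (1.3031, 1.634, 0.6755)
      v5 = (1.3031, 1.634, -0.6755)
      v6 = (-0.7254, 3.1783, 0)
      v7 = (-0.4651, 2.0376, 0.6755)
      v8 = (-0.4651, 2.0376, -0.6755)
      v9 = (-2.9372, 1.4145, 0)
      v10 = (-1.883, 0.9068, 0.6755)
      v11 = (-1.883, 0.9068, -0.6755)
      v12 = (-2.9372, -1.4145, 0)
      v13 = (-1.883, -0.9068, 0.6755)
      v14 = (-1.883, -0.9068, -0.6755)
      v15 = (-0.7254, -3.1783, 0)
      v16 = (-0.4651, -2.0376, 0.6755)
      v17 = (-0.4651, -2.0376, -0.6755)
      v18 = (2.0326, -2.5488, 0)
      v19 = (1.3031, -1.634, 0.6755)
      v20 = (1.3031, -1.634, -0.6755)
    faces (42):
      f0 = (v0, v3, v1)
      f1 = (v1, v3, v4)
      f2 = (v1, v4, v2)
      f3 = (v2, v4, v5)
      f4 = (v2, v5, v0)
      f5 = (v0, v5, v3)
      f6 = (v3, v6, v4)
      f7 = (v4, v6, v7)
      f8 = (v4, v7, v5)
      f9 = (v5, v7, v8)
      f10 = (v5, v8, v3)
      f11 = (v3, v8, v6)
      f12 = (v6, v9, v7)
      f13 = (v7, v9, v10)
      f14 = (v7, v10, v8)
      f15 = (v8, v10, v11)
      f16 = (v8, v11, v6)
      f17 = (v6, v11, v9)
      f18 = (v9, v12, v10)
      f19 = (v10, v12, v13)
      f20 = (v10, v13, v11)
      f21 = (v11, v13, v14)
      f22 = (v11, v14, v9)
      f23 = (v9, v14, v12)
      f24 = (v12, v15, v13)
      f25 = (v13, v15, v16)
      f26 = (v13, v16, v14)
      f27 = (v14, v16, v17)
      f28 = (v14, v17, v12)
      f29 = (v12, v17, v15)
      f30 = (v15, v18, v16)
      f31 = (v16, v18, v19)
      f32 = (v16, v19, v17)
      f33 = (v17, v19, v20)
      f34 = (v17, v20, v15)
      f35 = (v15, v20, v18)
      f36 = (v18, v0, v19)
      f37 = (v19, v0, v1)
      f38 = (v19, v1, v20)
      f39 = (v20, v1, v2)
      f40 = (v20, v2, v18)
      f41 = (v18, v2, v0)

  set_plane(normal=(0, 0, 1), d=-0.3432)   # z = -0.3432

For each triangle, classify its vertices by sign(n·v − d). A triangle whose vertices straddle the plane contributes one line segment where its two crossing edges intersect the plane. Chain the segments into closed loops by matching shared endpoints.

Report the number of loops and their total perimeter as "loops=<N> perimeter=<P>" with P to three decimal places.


loops=2 perimeter=28.887

Straddling triangles (28 of 42):
  (v1,v4,v2) [++-] → (1.89645, 0.401908, -0.3432)–(2.09, 0, -0.3432)  len=0.4461
  (v2,v4,v5) [-+-] → (1.89645, 0.401908, -0.3432)–(1.3031, 1.634, -0.3432)  len=1.3675
  (v2,v5,v0) [--+] → (2.26576, 0.830183, -0.3432)–(2.66556, 0, -0.3432)  len=0.9214
  (v0,v5,v3) [+-+] → (2.26576, 0.830183, -0.3432)–(1.66196, 2.08402, -0.3432)  len=1.3916
  (v4,v7,v5) [++-] → (0.868183, 1.73327, -0.3432)–(1.3031, 1.634, -0.3432)  len=0.4461
  (v5,v7,v8) [-+-] → (0.868183, 1.73327, -0.3432)–(-0.4651, 2.0376, -0.3432)  len=1.3676
  (v5,v8,v3) [--+] → (0.763598, 2.28908, -0.3432)–(1.66196, 2.08402, -0.3432)  len=0.9215
  (v3,v8,v6) [+-+] → (0.763598, 2.28908, -0.3432)–(-0.59315, 2.59875, -0.3432)  len=1.3916
  (v7,v10,v8) [++-] → (-0.813855, 1.75946, -0.3432)–(-0.4651, 2.0376, -0.3432)  len=0.4461
  (v8,v10,v11) [-+-] → (-0.813855, 1.75946, -0.3432)–(-1.883, 0.9068, -0.3432)  len=1.3675
  (v8,v11,v6) [--+] → (-1.31354, 2.02422, -0.3432)–(-0.59315, 2.59875, -0.3432)  len=0.9214
  (v6,v11,v9) [+-+] → (-1.31354, 2.02422, -0.3432)–(-2.40159, 1.15655, -0.3432)  len=1.3917
  (v10,v13,v11) [++-] → (-1.883, 0.460716, -0.3432)–(-1.883, 0.9068, -0.3432)  len=0.4461
  (v11,v13,v14) [-+-] → (-1.883, 0.460716, -0.3432)–(-1.883, -0.9068, -0.3432)  len=1.3675
  (v11,v14,v9) [--+] → (-2.40159, 0.235122, -0.3432)–(-2.40159, 1.15655, -0.3432)  len=0.9214
  (v9,v14,v12) [+-+] → (-2.40159, 0.235122, -0.3432)–(-2.40159, -1.15655, -0.3432)  len=1.3917
  (v13,v16,v14) [++-] → (-1.53424, -1.18494, -0.3432)–(-1.883, -0.9068, -0.3432)  len=0.4461
  (v14,v16,v17) [-+-] → (-1.53424, -1.18494, -0.3432)–(-0.4651, -2.0376, -0.3432)  len=1.3675
  (v14,v17,v12) [--+] → (-1.6812, -1.73108, -0.3432)–(-2.40159, -1.15655, -0.3432)  len=0.9214
  (v12,v17,v15) [+-+] → (-1.6812, -1.73108, -0.3432)–(-0.59315, -2.59875, -0.3432)  len=1.3917
  (v16,v19,v17) [++-] → (-0.030183, -1.93833, -0.3432)–(-0.4651, -2.0376, -0.3432)  len=0.4461
  (v17,v19,v20) [-+-] → (-0.030183, -1.93833, -0.3432)–(1.3031, -1.634, -0.3432)  len=1.3676
  (v17,v20,v15) [--+] → (0.305216, -2.39369, -0.3432)–(-0.59315, -2.59875, -0.3432)  len=0.9215
  (v15,v20,v18) [+-+] → (0.305216, -2.39369, -0.3432)–(1.66196, -2.08402, -0.3432)  len=1.3916
  (v19,v1,v20) [++-] → (1.49665, -1.23209, -0.3432)–(1.3031, -1.634, -0.3432)  len=0.4461
  (v20,v1,v2) [-+-] → (1.49665, -1.23209, -0.3432)–(2.09, 0, -0.3432)  len=1.3675
  (v20,v2,v18) [--+] → (2.06176, -1.25384, -0.3432)–(1.66196, -2.08402, -0.3432)  len=0.9214
  (v18,v2,v0) [+-+] → (2.06176, -1.25384, -0.3432)–(2.66556, 0, -0.3432)  len=1.3916

Chained into 2 loop(s):
  loop 1: 14 segments, perimeter = 12.6954
  loop 2: 14 segments, perimeter = 16.1917
Total perimeter = 28.887


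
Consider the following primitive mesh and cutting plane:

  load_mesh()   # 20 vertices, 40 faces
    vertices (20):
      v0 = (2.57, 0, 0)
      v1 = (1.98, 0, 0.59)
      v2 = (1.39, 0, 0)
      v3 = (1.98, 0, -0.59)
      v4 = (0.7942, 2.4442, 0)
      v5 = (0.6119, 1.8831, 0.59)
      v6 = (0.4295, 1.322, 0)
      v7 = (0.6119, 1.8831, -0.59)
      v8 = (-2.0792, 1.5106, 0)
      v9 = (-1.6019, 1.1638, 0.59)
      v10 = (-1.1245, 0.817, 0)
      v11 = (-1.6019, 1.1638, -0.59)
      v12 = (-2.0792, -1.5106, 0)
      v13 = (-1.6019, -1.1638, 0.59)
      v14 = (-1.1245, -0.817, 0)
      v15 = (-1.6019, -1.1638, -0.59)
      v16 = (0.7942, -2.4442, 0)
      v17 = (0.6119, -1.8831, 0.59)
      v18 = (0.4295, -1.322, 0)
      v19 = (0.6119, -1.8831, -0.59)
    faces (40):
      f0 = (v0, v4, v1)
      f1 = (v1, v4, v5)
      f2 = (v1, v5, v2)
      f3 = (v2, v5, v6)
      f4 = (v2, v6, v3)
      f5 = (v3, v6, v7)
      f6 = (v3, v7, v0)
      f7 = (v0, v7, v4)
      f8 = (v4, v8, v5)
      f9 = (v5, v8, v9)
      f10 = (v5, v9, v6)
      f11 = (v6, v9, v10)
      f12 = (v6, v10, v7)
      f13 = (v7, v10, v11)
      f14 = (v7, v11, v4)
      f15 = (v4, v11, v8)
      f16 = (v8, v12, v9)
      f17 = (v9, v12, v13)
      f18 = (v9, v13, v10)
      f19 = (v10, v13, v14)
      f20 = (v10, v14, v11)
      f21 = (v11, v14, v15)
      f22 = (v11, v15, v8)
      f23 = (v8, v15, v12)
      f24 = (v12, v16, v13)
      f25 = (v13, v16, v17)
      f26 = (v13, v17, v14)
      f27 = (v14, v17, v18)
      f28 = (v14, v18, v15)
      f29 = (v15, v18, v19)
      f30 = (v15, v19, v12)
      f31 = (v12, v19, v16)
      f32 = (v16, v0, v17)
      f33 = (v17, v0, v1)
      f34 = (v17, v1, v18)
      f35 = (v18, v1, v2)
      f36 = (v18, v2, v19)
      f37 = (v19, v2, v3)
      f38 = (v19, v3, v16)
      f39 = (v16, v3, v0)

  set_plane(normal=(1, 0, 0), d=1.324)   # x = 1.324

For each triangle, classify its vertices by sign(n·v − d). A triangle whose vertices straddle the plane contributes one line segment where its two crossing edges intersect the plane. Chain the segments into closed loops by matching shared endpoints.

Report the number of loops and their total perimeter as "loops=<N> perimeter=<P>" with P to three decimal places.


Straddling triangles (16 of 40):
  (v0,v4,v1) [+-+] → (1.324, 1.71499, 0)–(1.324, 1.35216, 0.263604)  len=0.4485
  (v1,v4,v5) [+--] → (1.324, 1.35216, 0.263604)–(1.324, 0.902941, 0.59)  len=0.5553
  (v1,v5,v2) [+-+] → (1.324, 0.902941, 0.59)–(1.324, 0.159728, 0.050045)  len=0.9186
  (v2,v5,v6) [+--] → (1.324, 0.159728, 0.050045)–(1.324, 0.0908402, 0)  len=0.0851
  (v2,v6,v3) [+-+] → (1.324, 0.0908402, 0)–(1.324, 0.559324, -0.340377)  len=0.5791
  (v3,v6,v7) [+--] → (1.324, 0.559324, -0.340377)–(1.324, 0.902941, -0.59)  len=0.4247
  (v3,v7,v0) [+-+] → (1.324, 0.902941, -0.59)–(1.324, 1.19828, -0.375435)  len=0.3650
  (v0,v7,v4) [+--] → (1.324, 1.19828, -0.375435)–(1.324, 1.71499, 0)  len=0.6387
  (v16,v0,v17) [-+-] → (1.324, -1.71499, 0)–(1.324, -1.19828, 0.375435)  len=0.6387
  (v17,v0,v1) [-++] → (1.324, -1.19828, 0.375435)–(1.324, -0.902941, 0.59)  len=0.3650
  (v17,v1,v18) [-+-] → (1.324, -0.902941, 0.59)–(1.324, -0.559324, 0.340377)  len=0.4247
  (v18,v1,v2) [-++] → (1.324, -0.559324, 0.340377)–(1.324, -0.0908402, 0)  len=0.5791
  (v18,v2,v19) [-+-] → (1.324, -0.0908402, 0)–(1.324, -0.159728, -0.050045)  len=0.0851
  (v19,v2,v3) [-++] → (1.324, -0.159728, -0.050045)–(1.324, -0.902941, -0.59)  len=0.9186
  (v19,v3,v16) [-+-] → (1.324, -0.902941, -0.59)–(1.324, -1.35216, -0.263604)  len=0.5553
  (v16,v3,v0) [-++] → (1.324, -1.35216, -0.263604)–(1.324, -1.71499, 0)  len=0.4485

Chained into 2 loop(s):
  loop 1: 8 segments, perimeter = 4.0151
  loop 2: 8 segments, perimeter = 4.0151
Total perimeter = 8.030

loops=2 perimeter=8.030


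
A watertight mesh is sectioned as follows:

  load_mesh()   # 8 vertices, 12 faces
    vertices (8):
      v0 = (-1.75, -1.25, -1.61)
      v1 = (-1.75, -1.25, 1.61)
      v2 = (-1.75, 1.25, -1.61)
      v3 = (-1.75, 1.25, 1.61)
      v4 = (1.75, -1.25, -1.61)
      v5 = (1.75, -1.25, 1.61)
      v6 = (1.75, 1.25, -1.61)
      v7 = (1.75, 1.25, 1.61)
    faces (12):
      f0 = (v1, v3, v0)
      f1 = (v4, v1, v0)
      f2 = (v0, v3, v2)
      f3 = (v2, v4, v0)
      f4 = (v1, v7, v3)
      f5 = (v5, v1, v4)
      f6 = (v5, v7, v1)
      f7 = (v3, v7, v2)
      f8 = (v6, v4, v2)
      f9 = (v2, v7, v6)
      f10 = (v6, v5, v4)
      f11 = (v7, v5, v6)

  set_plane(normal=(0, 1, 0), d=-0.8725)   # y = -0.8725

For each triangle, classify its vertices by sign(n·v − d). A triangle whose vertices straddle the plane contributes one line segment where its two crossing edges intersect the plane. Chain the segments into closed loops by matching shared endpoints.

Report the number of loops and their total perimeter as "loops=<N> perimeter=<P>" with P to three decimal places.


loops=1 perimeter=13.440

Straddling triangles (8 of 12):
  (v1,v3,v0) [-+-] → (-1.75, -0.8725, 1.61)–(-1.75, -0.8725, -1.12378)  len=2.7338
  (v0,v3,v2) [-++] → (-1.75, -0.8725, -1.12378)–(-1.75, -0.8725, -1.61)  len=0.4862
  (v2,v4,v0) [+--] → (1.2215, -0.8725, -1.61)–(-1.75, -0.8725, -1.61)  len=2.9715
  (v1,v7,v3) [-++] → (-1.2215, -0.8725, 1.61)–(-1.75, -0.8725, 1.61)  len=0.5285
  (v5,v7,v1) [-+-] → (1.75, -0.8725, 1.61)–(-1.2215, -0.8725, 1.61)  len=2.9715
  (v6,v4,v2) [+-+] → (1.75, -0.8725, -1.61)–(1.2215, -0.8725, -1.61)  len=0.5285
  (v6,v5,v4) [+--] → (1.75, -0.8725, 1.12378)–(1.75, -0.8725, -1.61)  len=2.7338
  (v7,v5,v6) [+-+] → (1.75, -0.8725, 1.61)–(1.75, -0.8725, 1.12378)  len=0.4862

Chained into 1 loop(s):
  loop 1: 8 segments, perimeter = 13.4400
Total perimeter = 13.440
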